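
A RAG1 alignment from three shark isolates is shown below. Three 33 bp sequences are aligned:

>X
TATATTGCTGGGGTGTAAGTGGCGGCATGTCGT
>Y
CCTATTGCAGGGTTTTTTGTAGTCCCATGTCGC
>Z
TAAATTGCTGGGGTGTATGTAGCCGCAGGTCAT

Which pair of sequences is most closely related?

X and Z

X–Y: 12/33 differ, p = 0.364, d = 0.497.
X–Z: 6/33 differ, p = 0.182, d = 0.208.
Y–Z: 12/33 differ, p = 0.364, d = 0.497.
The smallest distance is between X and Z.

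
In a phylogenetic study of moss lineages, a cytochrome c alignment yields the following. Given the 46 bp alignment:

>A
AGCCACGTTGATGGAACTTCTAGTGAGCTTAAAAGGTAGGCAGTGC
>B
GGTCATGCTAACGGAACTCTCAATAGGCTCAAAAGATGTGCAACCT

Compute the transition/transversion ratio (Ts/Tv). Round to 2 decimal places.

9.00

Transitions are A↔G and C↔T; transversions are all other mismatches.
Transitions: 18. Transversions: 2.
R = 18/2 = 9.00.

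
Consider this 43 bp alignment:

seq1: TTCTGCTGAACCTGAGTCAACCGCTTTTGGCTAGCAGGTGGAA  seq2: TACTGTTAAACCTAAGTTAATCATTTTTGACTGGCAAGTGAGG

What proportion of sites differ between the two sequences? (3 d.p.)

The sequences differ at 14 of 43 positions.
p = 14/43 = 0.325581… ≈ 0.326 (to 3 d.p.).

0.326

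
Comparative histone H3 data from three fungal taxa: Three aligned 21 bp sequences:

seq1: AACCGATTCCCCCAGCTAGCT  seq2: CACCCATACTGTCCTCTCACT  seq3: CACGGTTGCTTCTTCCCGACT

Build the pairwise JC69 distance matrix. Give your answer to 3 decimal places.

d(seq1,seq2) = 0.756, d(seq1,seq3) = 1.076, d(seq2,seq3) = 0.899

seq1–seq2: 10/21 sites differ → p ≈ 0.47619, d = −0.75 ln(1 − 0.63492) = 0.755729 ≈ 0.756.
seq1–seq3: 12/21 sites differ → p ≈ 0.571429, d = −0.75 ln(1 − 0.761905) = 1.076314 ≈ 1.076.
seq2–seq3: 11/21 sites differ → p ≈ 0.52381, d = −0.75 ln(1 − 0.698413) = 0.899023 ≈ 0.899.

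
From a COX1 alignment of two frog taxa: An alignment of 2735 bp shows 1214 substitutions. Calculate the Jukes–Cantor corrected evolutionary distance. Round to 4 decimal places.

p = 1214/2735 ≈ 0.443876.
d = −(3/4) ln(1 − 4p/3) = −0.75 ln(1 − 0.591835) = −0.75 ln(0.408165)
  = −0.75 × (-0.896084) = 0.672063 substitutions/site.

0.6721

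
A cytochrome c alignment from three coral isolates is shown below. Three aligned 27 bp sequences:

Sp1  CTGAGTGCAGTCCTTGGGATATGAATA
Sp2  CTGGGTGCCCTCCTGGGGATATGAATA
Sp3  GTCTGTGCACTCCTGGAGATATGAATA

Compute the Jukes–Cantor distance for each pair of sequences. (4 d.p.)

Sp1–Sp2: 4/27 sites differ → p ≈ 0.148148, d = −0.75 ln(1 − 0.197531) = 0.165047 ≈ 0.1650.
Sp1–Sp3: 6/27 sites differ → p ≈ 0.222222, d = −0.75 ln(1 − 0.296296) = 0.263548 ≈ 0.2635.
Sp2–Sp3: 5/27 sites differ → p ≈ 0.185185, d = −0.75 ln(1 − 0.246913) = 0.212681 ≈ 0.2127.

d(Sp1,Sp2) = 0.1650, d(Sp1,Sp3) = 0.2635, d(Sp2,Sp3) = 0.2127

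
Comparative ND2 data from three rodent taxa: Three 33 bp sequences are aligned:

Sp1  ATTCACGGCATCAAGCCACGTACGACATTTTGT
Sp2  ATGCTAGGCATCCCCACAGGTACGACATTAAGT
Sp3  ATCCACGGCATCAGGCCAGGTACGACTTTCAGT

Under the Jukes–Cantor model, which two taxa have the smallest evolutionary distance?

Sp1–Sp2: 10/33 differ, p = 0.303, d = 0.388.
Sp1–Sp3: 6/33 differ, p = 0.182, d = 0.208.
Sp2–Sp3: 9/33 differ, p = 0.273, d = 0.339.
The smallest distance is between Sp1 and Sp3.

Sp1 and Sp3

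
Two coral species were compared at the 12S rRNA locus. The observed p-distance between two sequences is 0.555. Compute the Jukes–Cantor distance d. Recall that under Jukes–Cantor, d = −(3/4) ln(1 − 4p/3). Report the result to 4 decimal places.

1.0103

d = −(3/4) ln(1 − 4p/3) = −0.75 ln(1 − 0.74) = −0.75 ln(0.26)
  = −0.75 × (-1.347074) = 1.010306 substitutions/site.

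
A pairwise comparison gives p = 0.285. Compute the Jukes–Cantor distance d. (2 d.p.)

0.36

d = −(3/4) ln(1 − 4p/3) = −0.75 ln(1 − 0.38) = −0.75 ln(0.62)
  = −0.75 × (-0.478036) = 0.358527 substitutions/site.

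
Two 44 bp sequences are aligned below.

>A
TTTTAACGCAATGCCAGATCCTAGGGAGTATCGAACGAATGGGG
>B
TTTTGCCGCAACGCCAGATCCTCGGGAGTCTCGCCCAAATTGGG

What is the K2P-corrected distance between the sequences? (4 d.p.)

0.2388

Of 44 sites, 3 differences are transitions and 6 are transversions, so P = 3/44 ≈ 0.068182 and Q = 6/44 ≈ 0.136364.
Under the Kimura two-parameter model, d = −½ ln(1 − 2P − Q) − ¼ ln(1 − 2Q).
1 − 2P − Q = 0.727272, giving −½ ln(0.727272) = 0.159227.
1 − 2Q = 0.727272, giving −¼ ln(0.727272) = 0.079614.
d = 0.159227 + 0.079614 = 0.238841.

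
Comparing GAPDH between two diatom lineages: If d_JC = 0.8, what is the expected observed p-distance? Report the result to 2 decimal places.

p = (3/4)(1 − e^(−4d/3)) = 0.75 × (1 − e^(-1.066667)) = 0.75 × (1 − 0.344154) = 0.491885.

0.49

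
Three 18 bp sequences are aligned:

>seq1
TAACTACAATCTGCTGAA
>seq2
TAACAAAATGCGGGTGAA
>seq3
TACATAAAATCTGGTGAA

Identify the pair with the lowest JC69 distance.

seq1 and seq3

seq1–seq2: 6/18 differ, p = 0.333, d = 0.441.
seq1–seq3: 4/18 differ, p = 0.222, d = 0.264.
seq2–seq3: 6/18 differ, p = 0.333, d = 0.441.
The smallest distance is between seq1 and seq3.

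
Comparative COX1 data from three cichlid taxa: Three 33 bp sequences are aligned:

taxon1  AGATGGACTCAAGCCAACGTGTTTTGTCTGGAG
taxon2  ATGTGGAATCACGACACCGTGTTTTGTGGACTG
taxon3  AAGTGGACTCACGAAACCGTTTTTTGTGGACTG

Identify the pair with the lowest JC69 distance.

taxon1–taxon2: 11/33 differ, p = 0.333, d = 0.441.
taxon1–taxon3: 12/33 differ, p = 0.364, d = 0.497.
taxon2–taxon3: 4/33 differ, p = 0.121, d = 0.132.
The smallest distance is between taxon2 and taxon3.

taxon2 and taxon3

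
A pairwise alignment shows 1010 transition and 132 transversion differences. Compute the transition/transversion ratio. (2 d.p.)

7.65

R = 1010/132 = 7.651515… ≈ 7.65 (to 2 d.p.).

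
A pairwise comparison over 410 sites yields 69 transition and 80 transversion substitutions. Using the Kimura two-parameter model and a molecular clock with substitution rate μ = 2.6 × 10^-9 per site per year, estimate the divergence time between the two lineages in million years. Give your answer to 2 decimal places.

P = 69/410 ≈ 0.168293 and Q = 80/410 ≈ 0.195122.
Under the Kimura two-parameter model, d = −½ ln(1 − 2P − Q) − ¼ ln(1 − 2Q).
1 − 2P − Q = 0.468292, giving −½ ln(0.468292) = 0.379332.
1 − 2Q = 0.609756, giving −¼ ln(0.609756) = 0.123674.
d = 0.379332 + 0.123674 = 0.503006.
Under a molecular clock d = 2μt, so t = d/(2μ) = 0.503006 / (2 × 2.6 × 10^-9) = 96.73 million years.

96.73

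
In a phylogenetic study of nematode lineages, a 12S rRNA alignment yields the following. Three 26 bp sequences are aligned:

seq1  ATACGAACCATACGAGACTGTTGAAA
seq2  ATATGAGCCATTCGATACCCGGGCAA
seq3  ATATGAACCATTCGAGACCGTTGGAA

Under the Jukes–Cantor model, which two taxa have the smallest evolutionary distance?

seq1 and seq3

seq1–seq2: 9/26 differ, p = 0.346, d = 0.464.
seq1–seq3: 4/26 differ, p = 0.154, d = 0.172.
seq2–seq3: 6/26 differ, p = 0.231, d = 0.276.
The smallest distance is between seq1 and seq3.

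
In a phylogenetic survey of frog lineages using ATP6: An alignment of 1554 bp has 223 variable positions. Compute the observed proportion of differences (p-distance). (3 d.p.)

p = 223/1554 = 0.143500… ≈ 0.144 (to 3 d.p.).

0.144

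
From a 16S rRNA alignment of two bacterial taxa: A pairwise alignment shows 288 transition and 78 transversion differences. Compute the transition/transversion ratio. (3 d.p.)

R = 288/78 = 3.692307… ≈ 3.692 (to 3 d.p.).

3.692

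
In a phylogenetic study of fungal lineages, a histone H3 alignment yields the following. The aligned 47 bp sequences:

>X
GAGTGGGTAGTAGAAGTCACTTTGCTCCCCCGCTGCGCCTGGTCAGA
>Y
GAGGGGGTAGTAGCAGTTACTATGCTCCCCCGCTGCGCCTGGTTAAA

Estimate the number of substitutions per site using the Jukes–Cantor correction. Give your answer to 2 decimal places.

The sequences differ at 6 of 47 sites (4, 14, 18, 22, 44, 46), so p = 6/47 ≈ 0.12766.
d = −(3/4) ln(1 − 4p/3) = −0.75 ln(1 − 0.170213) = −0.75 ln(0.829787)
  = −0.75 × (-0.186586) = 0.139940 substitutions/site.

0.14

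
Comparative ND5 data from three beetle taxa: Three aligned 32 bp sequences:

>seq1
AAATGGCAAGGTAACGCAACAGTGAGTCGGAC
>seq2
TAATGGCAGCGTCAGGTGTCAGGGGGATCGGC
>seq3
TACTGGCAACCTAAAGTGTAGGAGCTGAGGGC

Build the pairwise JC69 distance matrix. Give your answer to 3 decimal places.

seq1–seq2: 14/32 sites differ → p = 0.4375, d = −0.75 ln(1 − 0.583333) = 0.656601 ≈ 0.657.
seq1–seq3: 16/32 sites differ → p = 0.5, d = −0.75 ln(1 − 0.666667) = 0.823960 ≈ 0.824.
seq2–seq3: 13/32 sites differ → p = 0.40625, d = −0.75 ln(1 − 0.541667) = 0.585119 ≈ 0.585.

d(seq1,seq2) = 0.657, d(seq1,seq3) = 0.824, d(seq2,seq3) = 0.585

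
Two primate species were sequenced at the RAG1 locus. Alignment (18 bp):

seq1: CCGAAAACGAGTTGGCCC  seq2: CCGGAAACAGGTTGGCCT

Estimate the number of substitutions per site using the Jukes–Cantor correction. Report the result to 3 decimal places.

The sequences differ at 4 of 18 sites (4, 9, 10, 18), so p = 4/18 ≈ 0.222222.
d = −(3/4) ln(1 − 4p/3) = −0.75 ln(1 − 0.296296) = −0.75 ln(0.703704)
  = −0.75 × (-0.351397) = 0.263548 substitutions/site.

0.264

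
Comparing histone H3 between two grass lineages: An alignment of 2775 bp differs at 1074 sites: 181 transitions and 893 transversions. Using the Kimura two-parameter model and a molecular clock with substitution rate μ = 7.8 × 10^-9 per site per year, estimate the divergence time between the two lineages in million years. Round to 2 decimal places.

35.83

P = 181/2775 ≈ 0.065225 and Q = 893/2775 ≈ 0.321802.
Under the Kimura two-parameter model, d = −½ ln(1 − 2P − Q) − ¼ ln(1 − 2Q).
1 − 2P − Q = 0.547748, giving −½ ln(0.547748) = 0.300970.
1 − 2Q = 0.356396, giving −¼ ln(0.356396) = 0.257928.
d = 0.300970 + 0.257928 = 0.558898.
Under a molecular clock d = 2μt, so t = d/(2μ) = 0.558898 / (2 × 7.8 × 10^-9) = 35.83 million years.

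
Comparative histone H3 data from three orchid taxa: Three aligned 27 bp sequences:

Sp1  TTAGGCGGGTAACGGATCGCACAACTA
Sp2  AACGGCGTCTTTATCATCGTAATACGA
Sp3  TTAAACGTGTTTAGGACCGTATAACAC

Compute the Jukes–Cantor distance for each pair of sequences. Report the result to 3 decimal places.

Sp1–Sp2: 14/27 sites differ → p ≈ 0.518519, d = −0.75 ln(1 − 0.691359) = 0.881682 ≈ 0.882.
Sp1–Sp3: 11/27 sites differ → p ≈ 0.407407, d = −0.75 ln(1 − 0.543209) = 0.587647 ≈ 0.588.
Sp2–Sp3: 13/27 sites differ → p ≈ 0.481481, d = −0.75 ln(1 − 0.641975) = 0.770364 ≈ 0.770.

d(Sp1,Sp2) = 0.882, d(Sp1,Sp3) = 0.588, d(Sp2,Sp3) = 0.770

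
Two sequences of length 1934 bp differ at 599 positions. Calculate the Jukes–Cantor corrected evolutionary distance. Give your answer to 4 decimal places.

p = 599/1934 ≈ 0.309721.
d = −(3/4) ln(1 − 4p/3) = −0.75 ln(1 − 0.412961) = −0.75 ln(0.587039)
  = −0.75 × (-0.532664) = 0.399498 substitutions/site.

0.3995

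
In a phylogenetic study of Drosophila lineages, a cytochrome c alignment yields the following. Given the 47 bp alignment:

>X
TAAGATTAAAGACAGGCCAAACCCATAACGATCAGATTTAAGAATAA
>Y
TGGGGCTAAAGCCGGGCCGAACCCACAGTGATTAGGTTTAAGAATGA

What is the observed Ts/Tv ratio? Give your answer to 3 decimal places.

12.000

Transitions are A↔G and C↔T; transversions are all other mismatches.
Transitions: 12. Transversions: 1.
R = 12/1 = 12.000.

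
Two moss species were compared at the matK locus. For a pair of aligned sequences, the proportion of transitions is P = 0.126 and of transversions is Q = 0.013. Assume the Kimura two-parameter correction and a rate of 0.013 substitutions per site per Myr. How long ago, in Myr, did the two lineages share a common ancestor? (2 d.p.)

6.17

Under the Kimura two-parameter model, d = −½ ln(1 − 2P − Q) − ¼ ln(1 − 2Q).
1 − 2P − Q = 0.735, giving −½ ln(0.735) = 0.153942.
1 − 2Q = 0.974, giving −¼ ln(0.974) = 0.006586.
d = 0.153942 + 0.006586 = 0.160528.
Under a molecular clock d = 2μt, so t = d/(2μ) = 0.160528 / (2 × 0.013) = 6.17 Myr.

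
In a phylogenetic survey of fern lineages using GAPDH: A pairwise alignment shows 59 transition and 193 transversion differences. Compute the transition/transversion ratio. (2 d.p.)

0.31

R = 59/193 = 0.305699… ≈ 0.31 (to 2 d.p.).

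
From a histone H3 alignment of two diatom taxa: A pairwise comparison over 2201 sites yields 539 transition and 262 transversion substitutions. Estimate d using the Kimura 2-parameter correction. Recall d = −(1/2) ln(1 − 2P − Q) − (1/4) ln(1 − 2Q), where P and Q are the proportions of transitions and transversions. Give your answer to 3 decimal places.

P = 539/2201 ≈ 0.244889 and Q = 262/2201 ≈ 0.119037.
Under the Kimura two-parameter model, d = −½ ln(1 − 2P − Q) − ¼ ln(1 − 2Q).
1 − 2P − Q = 0.391185, giving −½ ln(0.391185) = 0.469287.
1 − 2Q = 0.761926, giving −¼ ln(0.761926) = 0.067976.
d = 0.469287 + 0.067976 = 0.537263.

0.537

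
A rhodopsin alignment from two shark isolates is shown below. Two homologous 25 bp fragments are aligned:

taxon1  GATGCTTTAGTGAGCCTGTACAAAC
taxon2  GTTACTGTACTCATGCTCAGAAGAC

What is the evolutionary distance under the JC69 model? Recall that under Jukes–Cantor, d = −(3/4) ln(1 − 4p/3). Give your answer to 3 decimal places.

The sequences differ at 12 of 25 sites, so p = 12/25 = 0.48.
d = −(3/4) ln(1 − 4p/3) = −0.75 ln(1 − 0.64) = −0.75 ln(0.36)
  = −0.75 × (-1.021651) = 0.766238 substitutions/site.

0.766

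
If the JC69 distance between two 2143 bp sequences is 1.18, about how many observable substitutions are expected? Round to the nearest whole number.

Invert JC69: p = (3/4)(1 − e^(−4d/3)) = 0.75 × (1 − e^(-1.573333)) = 0.75 × (1 − 0.207353) = 0.594485.
Expected differing sites = pL ≈ 0.594485 × 2143 = 1273.981355 ≈ 1274.

1274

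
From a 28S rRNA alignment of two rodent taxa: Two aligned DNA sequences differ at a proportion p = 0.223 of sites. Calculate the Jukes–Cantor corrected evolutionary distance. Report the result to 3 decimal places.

0.265

d = −(3/4) ln(1 − 4p/3) = −0.75 ln(1 − 0.297333) = −0.75 ln(0.702667)
  = −0.75 × (-0.352872) = 0.264654 substitutions/site.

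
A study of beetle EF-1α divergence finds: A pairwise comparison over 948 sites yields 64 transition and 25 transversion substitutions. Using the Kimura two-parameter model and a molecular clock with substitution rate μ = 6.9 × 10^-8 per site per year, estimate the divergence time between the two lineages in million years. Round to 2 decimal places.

P = 64/948 ≈ 0.067511 and Q = 25/948 ≈ 0.026371.
Under the Kimura two-parameter model, d = −½ ln(1 − 2P − Q) − ¼ ln(1 − 2Q).
1 − 2P − Q = 0.838607, giving −½ ln(0.838607) = 0.088007.
1 − 2Q = 0.947258, giving −¼ ln(0.947258) = 0.013546.
d = 0.088007 + 0.013546 = 0.101553.
Under a molecular clock d = 2μt, so t = d/(2μ) = 0.101553 / (2 × 6.9 × 10^-8) = 0.74 million years.

0.74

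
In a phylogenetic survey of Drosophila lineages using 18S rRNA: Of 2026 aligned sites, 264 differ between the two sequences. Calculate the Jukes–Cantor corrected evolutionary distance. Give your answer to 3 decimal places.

0.143

p = 264/2026 ≈ 0.130306.
d = −(3/4) ln(1 − 4p/3) = −0.75 ln(1 − 0.173741) = −0.75 ln(0.826259)
  = −0.75 × (-0.190847) = 0.143135 substitutions/site.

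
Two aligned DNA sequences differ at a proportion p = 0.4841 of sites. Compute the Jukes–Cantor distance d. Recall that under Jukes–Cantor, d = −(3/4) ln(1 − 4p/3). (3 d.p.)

d = −(3/4) ln(1 − 4p/3) = −0.75 ln(1 − 0.645467) = −0.75 ln(0.354533)
  = −0.75 × (-1.036954) = 0.777716 substitutions/site.

0.778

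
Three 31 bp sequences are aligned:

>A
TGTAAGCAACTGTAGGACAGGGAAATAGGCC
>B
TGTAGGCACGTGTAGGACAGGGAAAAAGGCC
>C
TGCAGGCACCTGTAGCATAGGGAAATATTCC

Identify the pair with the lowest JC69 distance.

A–B: 4/31 differ, p = 0.129, d = 0.142.
A–C: 7/31 differ, p = 0.226, d = 0.269.
B–C: 7/31 differ, p = 0.226, d = 0.269.
The smallest distance is between A and B.

A and B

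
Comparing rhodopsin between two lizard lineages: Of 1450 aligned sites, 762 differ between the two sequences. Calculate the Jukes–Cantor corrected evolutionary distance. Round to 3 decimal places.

p = 762/1450 ≈ 0.525517.
d = −(3/4) ln(1 − 4p/3) = −0.75 ln(1 − 0.700689) = −0.75 ln(0.299311)
  = −0.75 × (-1.206272) = 0.904704 substitutions/site.

0.905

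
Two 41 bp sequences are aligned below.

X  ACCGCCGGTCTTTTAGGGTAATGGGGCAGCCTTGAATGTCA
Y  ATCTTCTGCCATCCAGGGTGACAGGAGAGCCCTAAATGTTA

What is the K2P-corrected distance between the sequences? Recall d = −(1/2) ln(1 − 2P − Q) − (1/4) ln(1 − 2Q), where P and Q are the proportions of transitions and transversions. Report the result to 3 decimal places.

Of 41 sites, 12 differences are transitions and 4 are transversions, so P = 12/41 ≈ 0.292683 and Q = 4/41 ≈ 0.097561.
Under the Kimura two-parameter model, d = −½ ln(1 − 2P − Q) − ¼ ln(1 − 2Q).
1 − 2P − Q = 0.317073, giving −½ ln(0.317073) = 0.574312.
1 − 2Q = 0.804878, giving −¼ ln(0.804878) = 0.054266.
d = 0.574312 + 0.054266 = 0.628578.

0.629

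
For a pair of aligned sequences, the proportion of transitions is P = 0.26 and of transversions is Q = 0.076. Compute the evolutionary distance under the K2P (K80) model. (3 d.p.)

0.494

Under the Kimura two-parameter model, d = −½ ln(1 − 2P − Q) − ¼ ln(1 − 2Q).
1 − 2P − Q = 0.404, giving −½ ln(0.404) = 0.453170.
1 − 2Q = 0.848, giving −¼ ln(0.848) = 0.041219.
d = 0.453170 + 0.041219 = 0.494389.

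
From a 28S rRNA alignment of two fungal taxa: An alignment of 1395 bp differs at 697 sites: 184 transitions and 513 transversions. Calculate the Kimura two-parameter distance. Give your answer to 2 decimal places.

0.83

P = 184/1395 ≈ 0.1319 and Q = 513/1395 ≈ 0.367742.
Under the Kimura two-parameter model, d = −½ ln(1 − 2P − Q) − ¼ ln(1 − 2Q).
1 − 2P − Q = 0.368458, giving −½ ln(0.368458) = 0.499214.
1 − 2Q = 0.264516, giving −¼ ln(0.264516) = 0.332463.
d = 0.499214 + 0.332463 = 0.831677.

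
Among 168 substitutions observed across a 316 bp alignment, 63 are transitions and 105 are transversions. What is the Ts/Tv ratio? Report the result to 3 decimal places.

R = 63/105 = 0.600.

0.600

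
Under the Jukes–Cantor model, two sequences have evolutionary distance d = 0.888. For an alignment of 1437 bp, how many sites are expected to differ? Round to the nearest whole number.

748

Invert JC69: p = (3/4)(1 − e^(−4d/3)) = 0.75 × (1 − e^(-1.184)) = 0.75 × (1 − 0.306052) = 0.520461.
Expected differing sites = pL ≈ 0.520461 × 1437 = 747.902457 ≈ 748.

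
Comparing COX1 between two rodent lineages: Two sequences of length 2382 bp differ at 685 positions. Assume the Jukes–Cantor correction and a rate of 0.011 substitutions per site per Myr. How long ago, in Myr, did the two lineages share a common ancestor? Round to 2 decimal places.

p = 685/2382 ≈ 0.287573.
d = −(3/4) ln(1 − 4p/3) = −0.75 ln(1 − 0.383431) = −0.75 ln(0.616569)
  = −0.75 × (-0.483585) = 0.362689 substitutions/site.
Under a molecular clock d = 2μt, so t = d/(2μ) = 0.362689 / (2 × 0.011) = 16.49 Myr.

16.49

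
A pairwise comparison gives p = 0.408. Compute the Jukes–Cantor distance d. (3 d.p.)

0.589

d = −(3/4) ln(1 − 4p/3) = −0.75 ln(1 − 0.544) = −0.75 ln(0.456)
  = −0.75 × (-0.785262) = 0.588947 substitutions/site.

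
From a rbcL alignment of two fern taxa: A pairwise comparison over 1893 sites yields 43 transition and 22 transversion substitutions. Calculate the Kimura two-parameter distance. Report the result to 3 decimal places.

P = 43/1893 ≈ 0.022715 and Q = 22/1893 ≈ 0.011622.
Under the Kimura two-parameter model, d = −½ ln(1 − 2P − Q) − ¼ ln(1 − 2Q).
1 − 2P − Q = 0.942948, giving −½ ln(0.942948) = 0.029372.
1 − 2Q = 0.976756, giving −¼ ln(0.976756) = 0.005880.
d = 0.029372 + 0.005880 = 0.035252.

0.035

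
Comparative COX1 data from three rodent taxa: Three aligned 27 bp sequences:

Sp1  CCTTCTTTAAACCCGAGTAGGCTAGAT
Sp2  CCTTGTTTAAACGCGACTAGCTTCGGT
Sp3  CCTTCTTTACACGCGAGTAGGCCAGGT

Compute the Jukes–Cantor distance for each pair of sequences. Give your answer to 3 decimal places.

Sp1–Sp2: 7/27 sites differ → p ≈ 0.259259, d = −0.75 ln(1 − 0.345679) = 0.318118 ≈ 0.318.
Sp1–Sp3: 4/27 sites differ → p ≈ 0.148148, d = −0.75 ln(1 − 0.197531) = 0.165047 ≈ 0.165.
Sp2–Sp3: 7/27 sites differ → p ≈ 0.259259, d = −0.75 ln(1 − 0.345679) = 0.318118 ≈ 0.318.

d(Sp1,Sp2) = 0.318, d(Sp1,Sp3) = 0.165, d(Sp2,Sp3) = 0.318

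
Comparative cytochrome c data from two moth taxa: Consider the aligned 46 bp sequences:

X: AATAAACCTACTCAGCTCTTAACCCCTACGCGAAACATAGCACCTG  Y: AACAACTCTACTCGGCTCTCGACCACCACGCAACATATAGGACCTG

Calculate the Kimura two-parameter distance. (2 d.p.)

Of 46 sites, 8 differences are transitions and 4 are transversions, so P = 8/46 ≈ 0.173913 and Q = 4/46 ≈ 0.086957.
Under the Kimura two-parameter model, d = −½ ln(1 − 2P − Q) − ¼ ln(1 − 2Q).
1 − 2P − Q = 0.565217, giving −½ ln(0.565217) = 0.285273.
1 − 2Q = 0.826086, giving −¼ ln(0.826086) = 0.047764.
d = 0.285273 + 0.047764 = 0.333037.

0.33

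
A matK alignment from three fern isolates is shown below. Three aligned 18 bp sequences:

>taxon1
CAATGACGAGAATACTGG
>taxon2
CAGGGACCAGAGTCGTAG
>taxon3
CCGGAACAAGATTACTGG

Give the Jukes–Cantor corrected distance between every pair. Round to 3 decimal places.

d(taxon1,taxon2) = 0.548, d(taxon1,taxon3) = 0.441, d(taxon2,taxon3) = 0.548

taxon1–taxon2: 7/18 sites differ → p ≈ 0.388889, d = −0.75 ln(1 − 0.518519) = 0.548166 ≈ 0.548.
taxon1–taxon3: 6/18 sites differ → p ≈ 0.333333, d = −0.75 ln(1 − 0.444444) = 0.440839 ≈ 0.441.
taxon2–taxon3: 7/18 sites differ → p ≈ 0.388889, d = −0.75 ln(1 − 0.518519) = 0.548166 ≈ 0.548.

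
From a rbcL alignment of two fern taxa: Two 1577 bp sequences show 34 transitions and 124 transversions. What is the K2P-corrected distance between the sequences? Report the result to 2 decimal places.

P = 34/1577 ≈ 0.02156 and Q = 124/1577 ≈ 0.07863.
Under the Kimura two-parameter model, d = −½ ln(1 − 2P − Q) − ¼ ln(1 − 2Q).
1 − 2P − Q = 0.87825, giving −½ ln(0.87825) = 0.064912.
1 − 2Q = 0.84274, giving −¼ ln(0.84274) = 0.042774.
d = 0.064912 + 0.042774 = 0.107686.

0.11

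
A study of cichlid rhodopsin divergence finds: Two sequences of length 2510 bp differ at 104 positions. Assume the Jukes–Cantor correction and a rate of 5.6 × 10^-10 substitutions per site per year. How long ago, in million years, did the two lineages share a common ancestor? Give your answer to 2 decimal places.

p = 104/2510 ≈ 0.041434.
d = −(3/4) ln(1 − 4p/3) = −0.75 ln(1 − 0.055245) = −0.75 ln(0.944755)
  = −0.75 × (-0.056830) = 0.042623 substitutions/site.
Under a molecular clock d = 2μt, so t = d/(2μ) = 0.042623 / (2 × 5.6 × 10^-10) = 38.06 million years.

38.06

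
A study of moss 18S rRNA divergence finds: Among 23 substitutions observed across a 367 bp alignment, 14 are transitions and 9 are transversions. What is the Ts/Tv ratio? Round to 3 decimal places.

R = 14/9 = 1.555555… ≈ 1.556 (to 3 d.p.).

1.556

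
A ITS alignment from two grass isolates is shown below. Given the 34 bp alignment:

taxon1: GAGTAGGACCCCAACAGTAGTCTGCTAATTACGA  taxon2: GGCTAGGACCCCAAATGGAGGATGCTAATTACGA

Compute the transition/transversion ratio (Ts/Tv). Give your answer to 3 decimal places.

Transitions are A↔G and C↔T; transversions are all other mismatches.
Transitions: 1. Transversions: 6.
R = 1/6 = 0.166666… ≈ 0.167 (to 3 d.p.).

0.167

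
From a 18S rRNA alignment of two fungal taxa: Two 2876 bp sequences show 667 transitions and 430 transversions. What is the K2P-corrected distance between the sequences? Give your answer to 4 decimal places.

P = 667/2876 ≈ 0.231919 and Q = 430/2876 ≈ 0.149513.
Under the Kimura two-parameter model, d = −½ ln(1 − 2P − Q) − ¼ ln(1 − 2Q).
1 − 2P − Q = 0.386649, giving −½ ln(0.386649) = 0.475119.
1 − 2Q = 0.700974, giving −¼ ln(0.700974) = 0.088821.
d = 0.475119 + 0.088821 = 0.563940.

0.5639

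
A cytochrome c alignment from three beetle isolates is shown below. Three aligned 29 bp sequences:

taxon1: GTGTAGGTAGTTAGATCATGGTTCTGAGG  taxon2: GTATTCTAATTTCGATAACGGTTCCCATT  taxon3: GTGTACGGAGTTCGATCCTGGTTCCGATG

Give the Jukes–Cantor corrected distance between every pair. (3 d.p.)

taxon1–taxon2: 13/29 sites differ → p ≈ 0.448276, d = −0.75 ln(1 − 0.597701) = 0.682920 ≈ 0.683.
taxon1–taxon3: 6/29 sites differ → p ≈ 0.206897, d = −0.75 ln(1 − 0.275863) = 0.242081 ≈ 0.242.
taxon2–taxon3: 10/29 sites differ → p ≈ 0.344828, d = −0.75 ln(1 − 0.459771) = 0.461822 ≈ 0.462.

d(taxon1,taxon2) = 0.683, d(taxon1,taxon3) = 0.242, d(taxon2,taxon3) = 0.462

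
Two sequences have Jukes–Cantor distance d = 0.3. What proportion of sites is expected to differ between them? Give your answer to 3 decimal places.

p = (3/4)(1 − e^(−4d/3)) = 0.75 × (1 − e^(-0.4)) = 0.75 × (1 − 0.670320) = 0.247260.

0.247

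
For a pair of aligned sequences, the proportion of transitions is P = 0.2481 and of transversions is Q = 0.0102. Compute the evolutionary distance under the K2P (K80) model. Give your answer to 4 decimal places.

0.3582

Under the Kimura two-parameter model, d = −½ ln(1 − 2P − Q) − ¼ ln(1 − 2Q).
1 − 2P − Q = 0.4936, giving −½ ln(0.4936) = 0.353015.
1 − 2Q = 0.9796, giving −¼ ln(0.9796) = 0.005153.
d = 0.353015 + 0.005153 = 0.358168.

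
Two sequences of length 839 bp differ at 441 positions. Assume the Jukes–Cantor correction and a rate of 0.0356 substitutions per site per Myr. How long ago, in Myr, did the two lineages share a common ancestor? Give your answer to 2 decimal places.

p = 441/839 ≈ 0.525626.
d = −(3/4) ln(1 − 4p/3) = −0.75 ln(1 − 0.700835) = −0.75 ln(0.299165)
  = −0.75 × (-1.206760) = 0.905070 substitutions/site.
Under a molecular clock d = 2μt, so t = d/(2μ) = 0.905070 / (2 × 0.0356) = 12.71 Myr.

12.71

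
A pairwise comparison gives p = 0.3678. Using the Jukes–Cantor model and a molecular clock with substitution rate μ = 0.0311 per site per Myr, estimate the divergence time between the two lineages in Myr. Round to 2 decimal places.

8.13

d = −(3/4) ln(1 − 4p/3) = −0.75 ln(1 − 0.4904) = −0.75 ln(0.5096)
  = −0.75 × (-0.674129) = 0.505597 substitutions/site.
Under a molecular clock d = 2μt, so t = d/(2μ) = 0.505597 / (2 × 0.0311) = 8.13 Myr.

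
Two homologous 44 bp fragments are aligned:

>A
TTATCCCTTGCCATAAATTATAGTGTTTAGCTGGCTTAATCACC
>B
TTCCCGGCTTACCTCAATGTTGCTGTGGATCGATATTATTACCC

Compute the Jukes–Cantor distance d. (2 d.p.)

The sequences differ at 23 of 44 sites, so p = 23/44 ≈ 0.522727.
d = −(3/4) ln(1 − 4p/3) = −0.75 ln(1 − 0.696969) = −0.75 ln(0.303031)
  = −0.75 × (-1.193920) = 0.895440 substitutions/site.

0.90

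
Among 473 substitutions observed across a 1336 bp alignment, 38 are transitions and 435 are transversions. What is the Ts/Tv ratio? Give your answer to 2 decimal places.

0.09

R = 38/435 = 0.087356… ≈ 0.09 (to 2 d.p.).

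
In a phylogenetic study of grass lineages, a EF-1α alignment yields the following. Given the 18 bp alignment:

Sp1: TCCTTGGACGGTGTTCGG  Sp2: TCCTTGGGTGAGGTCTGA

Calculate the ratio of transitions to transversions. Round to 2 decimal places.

6.00

Transitions are A↔G and C↔T; transversions are all other mismatches.
Transitions: 6. Transversions: 1.
R = 6/1 = 6.00.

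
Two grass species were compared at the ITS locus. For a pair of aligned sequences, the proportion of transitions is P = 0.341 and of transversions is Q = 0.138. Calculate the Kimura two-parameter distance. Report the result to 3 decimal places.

0.938

Under the Kimura two-parameter model, d = −½ ln(1 − 2P − Q) − ¼ ln(1 − 2Q).
1 − 2P − Q = 0.18, giving −½ ln(0.18) = 0.857399.
1 − 2Q = 0.724, giving −¼ ln(0.724) = 0.080741.
d = 0.857399 + 0.080741 = 0.938140.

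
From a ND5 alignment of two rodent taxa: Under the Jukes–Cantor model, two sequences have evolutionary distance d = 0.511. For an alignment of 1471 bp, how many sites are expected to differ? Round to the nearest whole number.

545

Invert JC69: p = (3/4)(1 − e^(−4d/3)) = 0.75 × (1 − e^(-0.681333)) = 0.75 × (1 − 0.505942) = 0.370544.
Expected differing sites = pL ≈ 0.370544 × 1471 = 545.070224 ≈ 545.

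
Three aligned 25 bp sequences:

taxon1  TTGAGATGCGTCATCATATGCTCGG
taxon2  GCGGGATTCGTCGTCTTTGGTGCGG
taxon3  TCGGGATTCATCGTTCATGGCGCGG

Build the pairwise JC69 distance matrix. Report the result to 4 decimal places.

taxon1–taxon2: 10/25 sites differ → p = 0.4, d = −0.75 ln(1 − 0.533333) = 0.571605 ≈ 0.5716.
taxon1–taxon3: 11/25 sites differ → p = 0.44, d = −0.75 ln(1 − 0.586667) = 0.662626 ≈ 0.6626.
taxon2–taxon3: 6/25 sites differ → p = 0.24, d = −0.75 ln(1 − 0.32) = 0.289247 ≈ 0.2892.

d(taxon1,taxon2) = 0.5716, d(taxon1,taxon3) = 0.6626, d(taxon2,taxon3) = 0.2892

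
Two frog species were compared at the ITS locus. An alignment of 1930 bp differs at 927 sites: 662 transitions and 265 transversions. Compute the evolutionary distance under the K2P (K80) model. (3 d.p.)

P = 662/1930 ≈ 0.343005 and Q = 265/1930 ≈ 0.137306.
Under the Kimura two-parameter model, d = −½ ln(1 − 2P − Q) − ¼ ln(1 − 2Q).
1 − 2P − Q = 0.176684, giving −½ ln(0.176684) = 0.866696.
1 − 2Q = 0.725388, giving −¼ ln(0.725388) = 0.080262.
d = 0.866696 + 0.080262 = 0.946958.

0.947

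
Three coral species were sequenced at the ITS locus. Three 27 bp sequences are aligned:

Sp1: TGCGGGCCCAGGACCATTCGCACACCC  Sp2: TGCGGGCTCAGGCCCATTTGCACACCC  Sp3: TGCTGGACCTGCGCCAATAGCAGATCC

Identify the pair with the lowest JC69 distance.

Sp1 and Sp2

Sp1–Sp2: 3/27 differ, p = 0.111, d = 0.120.
Sp1–Sp3: 9/27 differ, p = 0.333, d = 0.441.
Sp2–Sp3: 10/27 differ, p = 0.370, d = 0.511.
The smallest distance is between Sp1 and Sp2.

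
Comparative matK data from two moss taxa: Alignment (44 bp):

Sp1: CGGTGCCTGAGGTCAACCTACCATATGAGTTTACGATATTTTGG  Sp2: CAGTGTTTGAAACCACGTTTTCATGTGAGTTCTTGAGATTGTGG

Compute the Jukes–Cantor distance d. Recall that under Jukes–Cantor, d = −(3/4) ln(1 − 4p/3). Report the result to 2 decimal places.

0.54

The sequences differ at 17 of 44 sites, so p = 17/44 ≈ 0.386364.
d = −(3/4) ln(1 − 4p/3) = −0.75 ln(1 − 0.515152) = −0.75 ln(0.484848)
  = −0.75 × (-0.723920) = 0.542940 substitutions/site.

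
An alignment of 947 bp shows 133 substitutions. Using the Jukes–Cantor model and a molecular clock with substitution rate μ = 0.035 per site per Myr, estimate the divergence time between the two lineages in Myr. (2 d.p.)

2.22

p = 133/947 ≈ 0.140444.
d = −(3/4) ln(1 − 4p/3) = −0.75 ln(1 − 0.187259) = −0.75 ln(0.812741)
  = −0.75 × (-0.207343) = 0.155507 substitutions/site.
Under a molecular clock d = 2μt, so t = d/(2μ) = 0.155507 / (2 × 0.035) = 2.22 Myr.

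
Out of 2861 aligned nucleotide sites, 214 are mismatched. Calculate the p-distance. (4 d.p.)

p = 214/2861 = 0.074799… ≈ 0.0748 (to 4 d.p.).

0.0748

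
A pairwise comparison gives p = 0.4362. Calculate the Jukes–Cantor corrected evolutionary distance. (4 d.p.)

d = −(3/4) ln(1 − 4p/3) = −0.75 ln(1 − 0.5816) = −0.75 ln(0.4184)
  = −0.75 × (-0.871317) = 0.653488 substitutions/site.

0.6535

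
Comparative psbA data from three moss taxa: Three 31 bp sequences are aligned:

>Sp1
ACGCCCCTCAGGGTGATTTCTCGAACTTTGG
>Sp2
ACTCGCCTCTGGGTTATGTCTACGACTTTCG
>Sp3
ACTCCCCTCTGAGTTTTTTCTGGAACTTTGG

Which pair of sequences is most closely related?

Sp1 and Sp3

Sp1–Sp2: 9/31 differ, p = 0.290, d = 0.367.
Sp1–Sp3: 6/31 differ, p = 0.194, d = 0.224.
Sp2–Sp3: 8/31 differ, p = 0.258, d = 0.316.
The smallest distance is between Sp1 and Sp3.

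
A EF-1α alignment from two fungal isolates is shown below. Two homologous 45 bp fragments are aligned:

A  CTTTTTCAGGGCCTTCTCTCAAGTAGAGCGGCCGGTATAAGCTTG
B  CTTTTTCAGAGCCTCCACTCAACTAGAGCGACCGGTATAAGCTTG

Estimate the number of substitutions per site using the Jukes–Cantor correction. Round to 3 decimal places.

The sequences differ at 5 of 45 sites (10, 15, 17, 23, 31), so p = 5/45 ≈ 0.111111.
d = −(3/4) ln(1 − 4p/3) = −0.75 ln(1 − 0.148148) = −0.75 ln(0.851852)
  = −0.75 × (-0.160342) = 0.120257 substitutions/site.

0.120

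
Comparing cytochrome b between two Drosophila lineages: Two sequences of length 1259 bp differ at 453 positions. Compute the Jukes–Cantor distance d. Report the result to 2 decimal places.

0.49

p = 453/1259 ≈ 0.359809.
d = −(3/4) ln(1 − 4p/3) = −0.75 ln(1 − 0.479745) = −0.75 ln(0.520255)
  = −0.75 × (-0.653436) = 0.490077 substitutions/site.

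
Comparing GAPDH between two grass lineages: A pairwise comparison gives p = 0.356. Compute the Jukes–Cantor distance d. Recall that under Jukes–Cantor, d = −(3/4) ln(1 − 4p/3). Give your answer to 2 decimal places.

0.48

d = −(3/4) ln(1 − 4p/3) = −0.75 ln(1 − 0.474667) = −0.75 ln(0.525333)
  = −0.75 × (-0.643723) = 0.482792 substitutions/site.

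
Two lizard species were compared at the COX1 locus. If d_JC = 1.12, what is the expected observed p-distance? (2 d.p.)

p = (3/4)(1 − e^(−4d/3)) = 0.75 × (1 − e^(-1.493333)) = 0.75 × (1 − 0.224623) = 0.581533.

0.58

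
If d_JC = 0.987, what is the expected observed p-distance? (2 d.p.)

0.55

p = (3/4)(1 − e^(−4d/3)) = 0.75 × (1 − e^(-1.316)) = 0.75 × (1 − 0.268206) = 0.548846.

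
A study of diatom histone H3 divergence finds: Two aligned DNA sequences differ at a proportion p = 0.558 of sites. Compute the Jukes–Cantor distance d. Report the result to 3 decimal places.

1.022

d = −(3/4) ln(1 − 4p/3) = −0.75 ln(1 − 0.744) = −0.75 ln(0.256)
  = −0.75 × (-1.362578) = 1.021934 substitutions/site.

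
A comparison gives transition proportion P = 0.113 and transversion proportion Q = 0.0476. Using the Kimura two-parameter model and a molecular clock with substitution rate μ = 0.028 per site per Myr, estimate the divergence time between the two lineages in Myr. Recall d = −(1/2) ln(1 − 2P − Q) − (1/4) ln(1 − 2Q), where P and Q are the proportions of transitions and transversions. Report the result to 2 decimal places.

Under the Kimura two-parameter model, d = −½ ln(1 − 2P − Q) − ¼ ln(1 − 2Q).
1 − 2P − Q = 0.7264, giving −½ ln(0.7264) = 0.159827.
1 − 2Q = 0.9048, giving −¼ ln(0.9048) = 0.025010.
d = 0.159827 + 0.025010 = 0.184837.
Under a molecular clock d = 2μt, so t = d/(2μ) = 0.184837 / (2 × 0.028) = 3.30 Myr.

3.30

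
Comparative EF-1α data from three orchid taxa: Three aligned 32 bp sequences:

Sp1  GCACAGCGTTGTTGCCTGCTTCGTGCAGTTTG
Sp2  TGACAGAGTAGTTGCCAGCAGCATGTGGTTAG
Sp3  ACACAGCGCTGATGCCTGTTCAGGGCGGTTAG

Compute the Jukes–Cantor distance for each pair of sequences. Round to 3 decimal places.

Sp1–Sp2: 11/32 sites differ → p = 0.34375, d = −0.75 ln(1 − 0.458333) = 0.459828 ≈ 0.460.
Sp1–Sp3: 9/32 sites differ → p = 0.28125, d = −0.75 ln(1 − 0.375) = 0.352503 ≈ 0.353.
Sp2–Sp3: 14/32 sites differ → p = 0.4375, d = −0.75 ln(1 − 0.583333) = 0.656601 ≈ 0.657.

d(Sp1,Sp2) = 0.460, d(Sp1,Sp3) = 0.353, d(Sp2,Sp3) = 0.657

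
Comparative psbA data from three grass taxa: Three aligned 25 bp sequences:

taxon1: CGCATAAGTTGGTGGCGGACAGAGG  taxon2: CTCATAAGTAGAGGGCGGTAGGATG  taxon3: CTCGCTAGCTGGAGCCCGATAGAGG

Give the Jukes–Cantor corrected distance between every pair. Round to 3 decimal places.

d(taxon1,taxon2) = 0.417, d(taxon1,taxon3) = 0.490, d(taxon2,taxon3) = 0.886

taxon1–taxon2: 8/25 sites differ → p = 0.32, d = −0.75 ln(1 − 0.426667) = 0.417216 ≈ 0.417.
taxon1–taxon3: 9/25 sites differ → p = 0.36, d = −0.75 ln(1 − 0.48) = 0.490445 ≈ 0.490.
taxon2–taxon3: 13/25 sites differ → p = 0.52, d = −0.75 ln(1 − 0.693333) = 0.886495 ≈ 0.886.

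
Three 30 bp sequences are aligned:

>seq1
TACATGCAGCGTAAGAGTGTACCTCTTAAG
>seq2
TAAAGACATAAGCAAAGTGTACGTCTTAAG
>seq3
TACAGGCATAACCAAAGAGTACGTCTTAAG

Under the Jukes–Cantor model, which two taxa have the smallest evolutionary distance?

seq2 and seq3

seq1–seq2: 10/30 differ, p = 0.333, d = 0.441.
seq1–seq3: 9/30 differ, p = 0.300, d = 0.383.
seq2–seq3: 4/30 differ, p = 0.133, d = 0.147.
The smallest distance is between seq2 and seq3.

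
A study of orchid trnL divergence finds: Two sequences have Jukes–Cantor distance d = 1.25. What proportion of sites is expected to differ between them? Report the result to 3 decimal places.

p = (3/4)(1 − e^(−4d/3)) = 0.75 × (1 − e^(-1.666667)) = 0.75 × (1 − 0.188876) = 0.608343.

0.608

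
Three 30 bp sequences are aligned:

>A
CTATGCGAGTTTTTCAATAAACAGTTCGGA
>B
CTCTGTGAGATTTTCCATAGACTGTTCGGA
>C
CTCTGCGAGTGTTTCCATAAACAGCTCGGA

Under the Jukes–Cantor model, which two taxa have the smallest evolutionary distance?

A–B: 6/30 differ, p = 0.200, d = 0.233.
A–C: 4/30 differ, p = 0.133, d = 0.147.
B–C: 6/30 differ, p = 0.200, d = 0.233.
The smallest distance is between A and C.

A and C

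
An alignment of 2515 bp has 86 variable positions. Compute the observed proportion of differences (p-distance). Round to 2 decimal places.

p = 86/2515 = 0.034194… ≈ 0.03 (to 2 d.p.).

0.03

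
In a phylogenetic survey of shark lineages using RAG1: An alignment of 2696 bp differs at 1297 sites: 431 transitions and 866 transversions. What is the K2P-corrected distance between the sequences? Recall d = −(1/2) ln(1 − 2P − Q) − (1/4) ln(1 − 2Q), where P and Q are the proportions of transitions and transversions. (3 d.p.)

0.769

P = 431/2696 ≈ 0.159866 and Q = 866/2696 ≈ 0.321217.
Under the Kimura two-parameter model, d = −½ ln(1 − 2P − Q) − ¼ ln(1 − 2Q).
1 − 2P − Q = 0.359051, giving −½ ln(0.359051) = 0.512145.
1 − 2Q = 0.357566, giving −¼ ln(0.357566) = 0.257109.
d = 0.512145 + 0.257109 = 0.769254.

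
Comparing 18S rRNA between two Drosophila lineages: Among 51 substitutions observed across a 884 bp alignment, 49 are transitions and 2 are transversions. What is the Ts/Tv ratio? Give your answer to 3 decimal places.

24.500

R = 49/2 = 24.500.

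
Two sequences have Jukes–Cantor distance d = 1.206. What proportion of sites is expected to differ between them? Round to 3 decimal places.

0.600

p = (3/4)(1 − e^(−4d/3)) = 0.75 × (1 − e^(-1.608)) = 0.75 × (1 − 0.200288) = 0.599784.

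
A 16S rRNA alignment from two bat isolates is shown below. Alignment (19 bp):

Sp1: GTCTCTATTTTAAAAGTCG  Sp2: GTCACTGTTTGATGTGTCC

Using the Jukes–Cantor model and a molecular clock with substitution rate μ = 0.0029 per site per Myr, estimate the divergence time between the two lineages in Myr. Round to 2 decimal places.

87.38

The sequences differ at 7 of 19 sites (4, 7, 11, 13, 14, 15, 19), so p = 7/19 ≈ 0.368421.
d = −(3/4) ln(1 − 4p/3) = −0.75 ln(1 − 0.491228) = −0.75 ln(0.508772)
  = −0.75 × (-0.675755) = 0.506816 substitutions/site.
Under a molecular clock d = 2μt, so t = d/(2μ) = 0.506816 / (2 × 0.0029) = 87.38 Myr.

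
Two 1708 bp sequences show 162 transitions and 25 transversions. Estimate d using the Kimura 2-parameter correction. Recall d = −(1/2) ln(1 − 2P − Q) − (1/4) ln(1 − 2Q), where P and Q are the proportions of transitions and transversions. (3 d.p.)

P = 162/1708 ≈ 0.094848 and Q = 25/1708 ≈ 0.014637.
Under the Kimura two-parameter model, d = −½ ln(1 − 2P − Q) − ¼ ln(1 − 2Q).
1 − 2P − Q = 0.795667, giving −½ ln(0.795667) = 0.114287.
1 − 2Q = 0.970726, giving −¼ ln(0.970726) = 0.007428.
d = 0.114287 + 0.007428 = 0.121715.

0.122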